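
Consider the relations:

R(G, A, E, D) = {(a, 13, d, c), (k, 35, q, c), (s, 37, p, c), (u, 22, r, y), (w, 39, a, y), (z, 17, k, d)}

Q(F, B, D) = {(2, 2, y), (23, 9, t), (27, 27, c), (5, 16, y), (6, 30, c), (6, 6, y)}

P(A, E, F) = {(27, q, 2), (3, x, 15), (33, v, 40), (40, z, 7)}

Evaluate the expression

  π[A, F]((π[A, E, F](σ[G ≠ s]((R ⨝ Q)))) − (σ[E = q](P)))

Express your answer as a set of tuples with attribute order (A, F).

R ⋈ Q (natural join on D): {(a, 13, d, c, 27, 27), (a, 13, d, c, 6, 30), (k, 35, q, c, 27, 27), (k, 35, q, c, 6, 30), (s, 37, p, c, 27, 27), (s, 37, p, c, 6, 30), (u, 22, r, y, 2, 2), (u, 22, r, y, 5, 16), (u, 22, r, y, 6, 6), (w, 39, a, y, 2, 2), (w, 39, a, y, 5, 16), (w, 39, a, y, 6, 6)}
σ[G ≠ s]: keep tuples satisfying G ≠ s → {(a, 13, d, c, 27, 27), (a, 13, d, c, 6, 30), (k, 35, q, c, 27, 27), (k, 35, q, c, 6, 30), (u, 22, r, y, 2, 2), (u, 22, r, y, 5, 16), (u, 22, r, y, 6, 6), (w, 39, a, y, 2, 2), (w, 39, a, y, 5, 16), (w, 39, a, y, 6, 6)}
π_{A, E, F} gives {(13, d, 27), (13, d, 6), (22, r, 2), (22, r, 5), (22, r, 6), (35, q, 27), (35, q, 6), (39, a, 2), (39, a, 5), (39, a, 6)}.
σ[E = q]: keep tuples satisfying E = q → {(27, q, 2)}
Taking the difference: {(13, d, 27), (13, d, 6), (22, r, 2), (22, r, 5), (22, r, 6), (35, q, 27), (35, q, 6), (39, a, 2), (39, a, 5), (39, a, 6)}
π_{A, F} gives {(13, 27), (13, 6), (22, 2), (22, 5), (22, 6), (35, 27), (35, 6), (39, 2), (39, 5), (39, 6)}.

{(13, 27), (13, 6), (22, 2), (22, 5), (22, 6), (35, 27), (35, 6), (39, 2), (39, 5), (39, 6)}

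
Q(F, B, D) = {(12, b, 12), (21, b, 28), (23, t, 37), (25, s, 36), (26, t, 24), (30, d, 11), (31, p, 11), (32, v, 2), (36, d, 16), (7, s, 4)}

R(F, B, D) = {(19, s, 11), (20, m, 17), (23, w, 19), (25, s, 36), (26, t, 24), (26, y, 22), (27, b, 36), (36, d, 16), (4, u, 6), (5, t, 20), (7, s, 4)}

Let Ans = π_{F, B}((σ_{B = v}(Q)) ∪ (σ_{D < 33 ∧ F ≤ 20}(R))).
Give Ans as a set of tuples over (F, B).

{(19, s), (20, m), (32, v), (4, u), (5, t), (7, s)}

σ[B = v]: keep tuples satisfying B = v → {(32, v, 2)}
σ[D < 33 ∧ F ≤ 20]: keep tuples satisfying D < 33 ∧ F ≤ 20 → {(19, s, 11), (20, m, 17), (4, u, 6), (5, t, 20), (7, s, 4)}
Union: {(32, v, 2)} with {(19, s, 11), (20, m, 17), (4, u, 6), (5, t, 20), (7, s, 4)} → {(19, s, 11), (20, m, 17), (32, v, 2), (4, u, 6), (5, t, 20), (7, s, 4)}
π[F, B]: project onto (F, B) → {(19, s), (20, m), (32, v), (4, u), (5, t), (7, s)}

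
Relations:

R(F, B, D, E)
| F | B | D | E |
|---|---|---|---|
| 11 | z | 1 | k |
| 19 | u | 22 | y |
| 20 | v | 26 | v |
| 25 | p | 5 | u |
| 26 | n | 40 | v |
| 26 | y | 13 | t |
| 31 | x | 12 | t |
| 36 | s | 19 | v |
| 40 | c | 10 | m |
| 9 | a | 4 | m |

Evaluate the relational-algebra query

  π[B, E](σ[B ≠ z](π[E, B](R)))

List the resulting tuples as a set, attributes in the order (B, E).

{(a, m), (c, m), (n, v), (p, u), (s, v), (u, y), (v, v), (x, t), (y, t)}

π_{E, B} gives {(k, z), (m, a), (m, c), (t, x), (t, y), (u, p), (v, n), (v, s), (v, v), (y, u)}.
Apply σ_{B ≠ z}; surviving tuples: {(m, a), (m, c), (t, x), (t, y), (u, p), (v, n), (v, s), (v, v), (y, u)}
π_{B, E} gives {(a, m), (c, m), (n, v), (p, u), (s, v), (u, y), (v, v), (x, t), (y, t)}.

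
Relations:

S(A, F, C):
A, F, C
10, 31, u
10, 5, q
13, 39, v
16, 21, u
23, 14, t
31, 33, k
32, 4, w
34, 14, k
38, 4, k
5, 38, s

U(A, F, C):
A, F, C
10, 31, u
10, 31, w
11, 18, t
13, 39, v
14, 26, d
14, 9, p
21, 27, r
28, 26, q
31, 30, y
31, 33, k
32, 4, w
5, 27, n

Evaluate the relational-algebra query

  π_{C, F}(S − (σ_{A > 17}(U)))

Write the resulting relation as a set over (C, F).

{(k, 14), (k, 4), (q, 5), (s, 38), (t, 14), (u, 21), (u, 31), (v, 39)}

Selection A > 17: {(21, 27, r), (28, 26, q), (31, 30, y), (31, 33, k), (32, 4, w)}
Taking the difference: {(10, 31, u), (10, 5, q), (13, 39, v), (16, 21, u), (23, 14, t), (34, 14, k), (38, 4, k), (5, 38, s)}
π[C, F]: project onto (C, F) → {(k, 14), (k, 4), (q, 5), (s, 38), (t, 14), (u, 21), (u, 31), (v, 39)}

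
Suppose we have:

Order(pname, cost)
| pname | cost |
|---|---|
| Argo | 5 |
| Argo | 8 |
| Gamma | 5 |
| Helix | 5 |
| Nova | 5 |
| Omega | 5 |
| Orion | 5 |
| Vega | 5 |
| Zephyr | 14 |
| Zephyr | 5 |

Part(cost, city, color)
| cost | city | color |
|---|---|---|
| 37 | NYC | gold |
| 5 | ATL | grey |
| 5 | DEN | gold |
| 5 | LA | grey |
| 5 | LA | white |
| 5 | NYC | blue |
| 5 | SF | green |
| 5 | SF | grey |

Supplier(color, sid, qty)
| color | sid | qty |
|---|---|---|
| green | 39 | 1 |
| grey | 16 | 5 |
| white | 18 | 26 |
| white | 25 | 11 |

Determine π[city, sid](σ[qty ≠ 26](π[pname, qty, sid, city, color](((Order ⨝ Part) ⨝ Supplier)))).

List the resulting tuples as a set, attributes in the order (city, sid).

{(ATL, 16), (LA, 16), (LA, 25), (SF, 16), (SF, 39)}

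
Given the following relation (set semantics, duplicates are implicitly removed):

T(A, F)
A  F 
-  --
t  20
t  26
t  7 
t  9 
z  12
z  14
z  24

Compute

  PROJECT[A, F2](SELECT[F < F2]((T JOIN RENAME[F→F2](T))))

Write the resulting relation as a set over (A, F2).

ρ[F→F2]: schema becomes (A, F2); tuples unchanged.
T ⋈ RENAME[F→F2](T) (natural join on A): {(t, 20, 20), (t, 20, 26), (t, 20, 7), (t, 20, 9), (t, 26, 20), (t, 26, 26), (t, 26, 7), (t, 26, 9), (t, 7, 20), (t, 7, 26), (t, 7, 7), (t, 7, 9), (t, 9, 20), (t, 9, 26), (t, 9, 7), (t, 9, 9), (z, 12, 12), (z, 12, 14), (z, 12, 24), (z, 14, 12), (z, 14, 14), (z, 14, 24), (z, 24, 12), (z, 24, 14), (z, 24, 24)}
Apply σ_{F < F2}; surviving tuples: {(t, 20, 26), (t, 7, 20), (t, 7, 26), (t, 7, 9), (t, 9, 20), (t, 9, 26), (z, 12, 14), (z, 12, 24), (z, 14, 24)}
Projecting to A, F2 (4 duplicate(s) eliminated): {(t, 20), (t, 26), (t, 9), (z, 14), (z, 24)}

{(t, 20), (t, 26), (t, 9), (z, 14), (z, 24)}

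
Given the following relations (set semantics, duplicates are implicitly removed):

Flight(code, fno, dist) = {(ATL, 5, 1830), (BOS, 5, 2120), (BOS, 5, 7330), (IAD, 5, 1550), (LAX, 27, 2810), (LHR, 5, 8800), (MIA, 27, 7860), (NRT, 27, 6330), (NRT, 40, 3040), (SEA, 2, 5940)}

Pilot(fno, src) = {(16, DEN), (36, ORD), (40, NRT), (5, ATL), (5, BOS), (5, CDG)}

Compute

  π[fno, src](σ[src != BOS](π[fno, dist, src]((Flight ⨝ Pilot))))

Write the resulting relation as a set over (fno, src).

{(40, NRT), (5, ATL), (5, CDG)}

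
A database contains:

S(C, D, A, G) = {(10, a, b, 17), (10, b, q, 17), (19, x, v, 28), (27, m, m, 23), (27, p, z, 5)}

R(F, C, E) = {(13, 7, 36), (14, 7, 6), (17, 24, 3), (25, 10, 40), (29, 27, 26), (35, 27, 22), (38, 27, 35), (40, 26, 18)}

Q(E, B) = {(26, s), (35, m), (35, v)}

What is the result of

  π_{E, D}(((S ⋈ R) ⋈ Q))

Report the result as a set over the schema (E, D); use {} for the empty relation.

S ⋈ R (natural join on C): {(10, a, b, 17, 25, 40), (10, b, q, 17, 25, 40), (27, m, m, 23, 29, 26), (27, m, m, 23, 35, 22), (27, m, m, 23, 38, 35), (27, p, z, 5, 29, 26), (27, p, z, 5, 35, 22), (27, p, z, 5, 38, 35)}
(S ⋈ R) ⋈ Q (natural join on E): {(27, m, m, 23, 29, 26, s), (27, m, m, 23, 38, 35, m), (27, m, m, 23, 38, 35, v), (27, p, z, 5, 29, 26, s), (27, p, z, 5, 38, 35, m), (27, p, z, 5, 38, 35, v)}
π[E, D]: project onto (E, D) (2 duplicate(s) eliminated) → {(26, m), (26, p), (35, m), (35, p)}

{(26, m), (26, p), (35, m), (35, p)}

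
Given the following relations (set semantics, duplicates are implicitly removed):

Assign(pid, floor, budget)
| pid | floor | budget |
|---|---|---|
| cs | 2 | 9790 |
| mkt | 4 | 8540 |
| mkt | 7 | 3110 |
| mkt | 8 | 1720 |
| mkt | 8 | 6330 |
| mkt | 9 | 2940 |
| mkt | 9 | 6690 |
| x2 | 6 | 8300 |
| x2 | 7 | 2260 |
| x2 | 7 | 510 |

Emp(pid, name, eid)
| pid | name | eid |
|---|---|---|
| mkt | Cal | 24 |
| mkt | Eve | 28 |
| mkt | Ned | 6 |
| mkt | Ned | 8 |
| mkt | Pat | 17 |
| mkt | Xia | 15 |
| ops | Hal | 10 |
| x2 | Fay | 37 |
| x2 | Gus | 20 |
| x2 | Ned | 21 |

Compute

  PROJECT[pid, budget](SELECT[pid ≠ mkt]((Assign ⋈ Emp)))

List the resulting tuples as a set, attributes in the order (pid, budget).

{(x2, 2260), (x2, 510), (x2, 8300)}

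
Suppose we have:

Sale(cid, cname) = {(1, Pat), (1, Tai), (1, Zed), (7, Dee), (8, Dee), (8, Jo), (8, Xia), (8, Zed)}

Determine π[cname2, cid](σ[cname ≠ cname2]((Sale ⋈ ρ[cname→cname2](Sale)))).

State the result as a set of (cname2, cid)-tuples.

ρ[cname→cname2]: schema becomes (cid, cname2); tuples unchanged.
Natural join on cid: {(1, Pat, Pat), (1, Pat, Tai), (1, Pat, Zed), (1, Tai, Pat), (1, Tai, Tai), (1, Tai, Zed), (1, Zed, Pat), (1, Zed, Tai), (1, Zed, Zed), (7, Dee, Dee), (8, Dee, Dee), (8, Dee, Jo), (8, Dee, Xia), (8, Dee, Zed), (8, Jo, Dee), (8, Jo, Jo), (8, Jo, Xia), (8, Jo, Zed), (8, Xia, Dee), (8, Xia, Jo), (8, Xia, Xia), (8, Xia, Zed), (8, Zed, Dee), (8, Zed, Jo), (8, Zed, Xia), (8, Zed, Zed)}
σ[cname ≠ cname2]: keep tuples satisfying cname ≠ cname2 → {(1, Pat, Tai), (1, Pat, Zed), (1, Tai, Pat), (1, Tai, Zed), (1, Zed, Pat), (1, Zed, Tai), (8, Dee, Jo), (8, Dee, Xia), (8, Dee, Zed), (8, Jo, Dee), (8, Jo, Xia), (8, Jo, Zed), (8, Xia, Dee), (8, Xia, Jo), (8, Xia, Zed), (8, Zed, Dee), (8, Zed, Jo), (8, Zed, Xia)}
π_{cname2, cid} gives {(Dee, 8), (Jo, 8), (Pat, 1), (Tai, 1), (Xia, 8), (Zed, 1), (Zed, 8)} (11 duplicate(s) eliminated).

{(Dee, 8), (Jo, 8), (Pat, 1), (Tai, 1), (Xia, 8), (Zed, 1), (Zed, 8)}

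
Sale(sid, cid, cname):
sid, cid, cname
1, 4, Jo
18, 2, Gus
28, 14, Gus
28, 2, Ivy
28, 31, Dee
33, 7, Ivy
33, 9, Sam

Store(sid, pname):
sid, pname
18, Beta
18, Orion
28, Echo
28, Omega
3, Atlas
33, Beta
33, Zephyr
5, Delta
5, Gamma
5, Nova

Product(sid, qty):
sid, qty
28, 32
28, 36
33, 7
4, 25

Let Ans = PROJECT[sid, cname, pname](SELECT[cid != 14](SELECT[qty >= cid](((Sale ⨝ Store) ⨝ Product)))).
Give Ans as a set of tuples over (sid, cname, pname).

{(28, Dee, Echo), (28, Dee, Omega), (28, Ivy, Echo), (28, Ivy, Omega), (33, Ivy, Beta), (33, Ivy, Zephyr)}

Joining Sale and Store on sid yields {(18, 2, Gus, Beta), (18, 2, Gus, Orion), (28, 14, Gus, Echo), (28, 14, Gus, Omega), (28, 2, Ivy, Echo), (28, 2, Ivy, Omega), (28, 31, Dee, Echo), (28, 31, Dee, Omega), (33, 7, Ivy, Beta), (33, 7, Ivy, Zephyr), (33, 9, Sam, Beta), (33, 9, Sam, Zephyr)}.
Joining (Sale ⨝ Store) and Product on sid yields {(28, 14, Gus, Echo, 32), (28, 14, Gus, Echo, 36), (28, 14, Gus, Omega, 32), (28, 14, Gus, Omega, 36), (28, 2, Ivy, Echo, 32), (28, 2, Ivy, Echo, 36), (28, 2, Ivy, Omega, 32), (28, 2, Ivy, Omega, 36), (28, 31, Dee, Echo, 32), (28, 31, Dee, Echo, 36), (28, 31, Dee, Omega, 32), (28, 31, Dee, Omega, 36), (33, 7, Ivy, Beta, 7), (33, 7, Ivy, Zephyr, 7), (33, 9, Sam, Beta, 7), (33, 9, Sam, Zephyr, 7)}.
Filtering on qty >= cid leaves {(28, 14, Gus, Echo, 32), (28, 14, Gus, Echo, 36), (28, 14, Gus, Omega, 32), (28, 14, Gus, Omega, 36), (28, 2, Ivy, Echo, 32), (28, 2, Ivy, Echo, 36), (28, 2, Ivy, Omega, 32), (28, 2, Ivy, Omega, 36), (28, 31, Dee, Echo, 32), (28, 31, Dee, Echo, 36), (28, 31, Dee, Omega, 32), (28, 31, Dee, Omega, 36), (33, 7, Ivy, Beta, 7), (33, 7, Ivy, Zephyr, 7)}.
Filtering on cid != 14 leaves {(28, 2, Ivy, Echo, 32), (28, 2, Ivy, Echo, 36), (28, 2, Ivy, Omega, 32), (28, 2, Ivy, Omega, 36), (28, 31, Dee, Echo, 32), (28, 31, Dee, Echo, 36), (28, 31, Dee, Omega, 32), (28, 31, Dee, Omega, 36), (33, 7, Ivy, Beta, 7), (33, 7, Ivy, Zephyr, 7)}.
π[sid, cname, pname]: project onto (sid, cname, pname) (4 duplicate(s) eliminated) → {(28, Dee, Echo), (28, Dee, Omega), (28, Ivy, Echo), (28, Ivy, Omega), (33, Ivy, Beta), (33, Ivy, Zephyr)}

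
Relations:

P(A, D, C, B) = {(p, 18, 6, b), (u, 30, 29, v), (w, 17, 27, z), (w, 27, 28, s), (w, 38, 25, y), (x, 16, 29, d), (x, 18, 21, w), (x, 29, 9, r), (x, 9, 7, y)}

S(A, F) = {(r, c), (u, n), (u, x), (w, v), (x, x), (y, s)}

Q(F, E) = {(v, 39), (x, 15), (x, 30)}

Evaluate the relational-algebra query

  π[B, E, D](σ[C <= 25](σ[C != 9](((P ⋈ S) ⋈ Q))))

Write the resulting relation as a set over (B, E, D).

P ⋈ S (natural join on A): {(u, 30, 29, v, n), (u, 30, 29, v, x), (w, 17, 27, z, v), (w, 27, 28, s, v), (w, 38, 25, y, v), (x, 16, 29, d, x), (x, 18, 21, w, x), (x, 29, 9, r, x), (x, 9, 7, y, x)}
(P ⋈ S) ⋈ Q (natural join on F): {(u, 30, 29, v, x, 15), (u, 30, 29, v, x, 30), (w, 17, 27, z, v, 39), (w, 27, 28, s, v, 39), (w, 38, 25, y, v, 39), (x, 16, 29, d, x, 15), (x, 16, 29, d, x, 30), (x, 18, 21, w, x, 15), (x, 18, 21, w, x, 30), (x, 29, 9, r, x, 15), (x, 29, 9, r, x, 30), (x, 9, 7, y, x, 15), (x, 9, 7, y, x, 30)}
Filtering on C != 9 leaves {(u, 30, 29, v, x, 15), (u, 30, 29, v, x, 30), (w, 17, 27, z, v, 39), (w, 27, 28, s, v, 39), (w, 38, 25, y, v, 39), (x, 16, 29, d, x, 15), (x, 16, 29, d, x, 30), (x, 18, 21, w, x, 15), (x, 18, 21, w, x, 30), (x, 9, 7, y, x, 15), (x, 9, 7, y, x, 30)}.
Filtering on C <= 25 leaves {(w, 38, 25, y, v, 39), (x, 18, 21, w, x, 15), (x, 18, 21, w, x, 30), (x, 9, 7, y, x, 15), (x, 9, 7, y, x, 30)}.
π_{B, E, D} gives {(w, 15, 18), (w, 30, 18), (y, 15, 9), (y, 30, 9), (y, 39, 38)}.

{(w, 15, 18), (w, 30, 18), (y, 15, 9), (y, 30, 9), (y, 39, 38)}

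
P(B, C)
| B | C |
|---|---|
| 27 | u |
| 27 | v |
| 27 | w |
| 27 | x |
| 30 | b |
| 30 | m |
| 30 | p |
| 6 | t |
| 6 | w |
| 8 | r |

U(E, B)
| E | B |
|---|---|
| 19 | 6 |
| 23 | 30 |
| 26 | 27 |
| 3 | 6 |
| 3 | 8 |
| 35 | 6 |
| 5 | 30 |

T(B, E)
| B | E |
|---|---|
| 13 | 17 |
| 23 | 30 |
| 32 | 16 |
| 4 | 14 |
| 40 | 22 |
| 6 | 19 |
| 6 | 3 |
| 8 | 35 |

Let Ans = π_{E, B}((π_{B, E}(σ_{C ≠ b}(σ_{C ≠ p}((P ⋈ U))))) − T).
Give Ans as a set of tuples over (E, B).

Joining P and U on B yields {(27, u, 26), (27, v, 26), (27, w, 26), (27, x, 26), (30, b, 23), (30, b, 5), (30, m, 23), (30, m, 5), (30, p, 23), (30, p, 5), (6, t, 19), (6, t, 3), (6, t, 35), (6, w, 19), (6, w, 3), (6, w, 35), (8, r, 3)}.
Selection C ≠ p: {(27, u, 26), (27, v, 26), (27, w, 26), (27, x, 26), (30, b, 23), (30, b, 5), (30, m, 23), (30, m, 5), (6, t, 19), (6, t, 3), (6, t, 35), (6, w, 19), (6, w, 3), (6, w, 35), (8, r, 3)}
Selection C ≠ b: {(27, u, 26), (27, v, 26), (27, w, 26), (27, x, 26), (30, m, 23), (30, m, 5), (6, t, 19), (6, t, 3), (6, t, 35), (6, w, 19), (6, w, 3), (6, w, 35), (8, r, 3)}
π_{B, E} gives {(27, 26), (30, 23), (30, 5), (6, 19), (6, 3), (6, 35), (8, 3)} (6 duplicate(s) eliminated).
Set difference of the two operands is {(27, 26), (30, 23), (30, 5), (6, 35), (8, 3)}.
π_{E, B} gives {(23, 30), (26, 27), (3, 8), (35, 6), (5, 30)}.

{(23, 30), (26, 27), (3, 8), (35, 6), (5, 30)}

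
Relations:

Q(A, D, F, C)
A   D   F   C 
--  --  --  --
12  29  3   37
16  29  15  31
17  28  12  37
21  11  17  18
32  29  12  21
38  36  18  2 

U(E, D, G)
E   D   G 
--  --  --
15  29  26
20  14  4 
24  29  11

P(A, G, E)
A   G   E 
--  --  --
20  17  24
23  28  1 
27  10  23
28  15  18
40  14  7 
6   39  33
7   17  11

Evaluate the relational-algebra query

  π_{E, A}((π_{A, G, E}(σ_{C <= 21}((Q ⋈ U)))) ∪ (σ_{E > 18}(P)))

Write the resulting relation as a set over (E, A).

{(15, 32), (23, 27), (24, 20), (24, 32), (33, 6)}

Natural join on D: {(12, 29, 3, 37, 15, 26), (12, 29, 3, 37, 24, 11), (16, 29, 15, 31, 15, 26), (16, 29, 15, 31, 24, 11), (32, 29, 12, 21, 15, 26), (32, 29, 12, 21, 24, 11)}
Selection C <= 21: {(32, 29, 12, 21, 15, 26), (32, 29, 12, 21, 24, 11)}
π[A, G, E]: project onto (A, G, E) → {(32, 11, 24), (32, 26, 15)}
Selection E > 18: {(20, 17, 24), (27, 10, 23), (6, 39, 33)}
Union: {(32, 11, 24), (32, 26, 15)} with {(20, 17, 24), (27, 10, 23), (6, 39, 33)} → {(20, 17, 24), (27, 10, 23), (32, 11, 24), (32, 26, 15), (6, 39, 33)}
π[E, A]: project onto (E, A) → {(15, 32), (23, 27), (24, 20), (24, 32), (33, 6)}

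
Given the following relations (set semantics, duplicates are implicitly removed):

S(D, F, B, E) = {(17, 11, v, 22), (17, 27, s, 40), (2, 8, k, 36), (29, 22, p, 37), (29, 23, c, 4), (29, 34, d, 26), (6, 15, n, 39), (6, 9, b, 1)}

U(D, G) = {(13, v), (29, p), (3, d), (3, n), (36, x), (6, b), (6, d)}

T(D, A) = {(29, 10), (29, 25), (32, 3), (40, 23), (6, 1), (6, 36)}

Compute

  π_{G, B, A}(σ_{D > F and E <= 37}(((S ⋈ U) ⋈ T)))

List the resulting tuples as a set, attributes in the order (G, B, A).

{(p, c, 10), (p, c, 25), (p, p, 10), (p, p, 25)}

S ⋈ U (natural join on D): {(29, 22, p, 37, p), (29, 23, c, 4, p), (29, 34, d, 26, p), (6, 15, n, 39, b), (6, 15, n, 39, d), (6, 9, b, 1, b), (6, 9, b, 1, d)}
(S ⋈ U) ⋈ T (natural join on D): {(29, 22, p, 37, p, 10), (29, 22, p, 37, p, 25), (29, 23, c, 4, p, 10), (29, 23, c, 4, p, 25), (29, 34, d, 26, p, 10), (29, 34, d, 26, p, 25), (6, 15, n, 39, b, 1), (6, 15, n, 39, b, 36), (6, 15, n, 39, d, 1), (6, 15, n, 39, d, 36), (6, 9, b, 1, b, 1), (6, 9, b, 1, b, 36), (6, 9, b, 1, d, 1), (6, 9, b, 1, d, 36)}
σ[D > F and E <= 37]: keep tuples satisfying D > F and E <= 37 → {(29, 22, p, 37, p, 10), (29, 22, p, 37, p, 25), (29, 23, c, 4, p, 10), (29, 23, c, 4, p, 25)}
Keep only column(s) G, B, A: {(p, c, 10), (p, c, 25), (p, p, 10), (p, p, 25)}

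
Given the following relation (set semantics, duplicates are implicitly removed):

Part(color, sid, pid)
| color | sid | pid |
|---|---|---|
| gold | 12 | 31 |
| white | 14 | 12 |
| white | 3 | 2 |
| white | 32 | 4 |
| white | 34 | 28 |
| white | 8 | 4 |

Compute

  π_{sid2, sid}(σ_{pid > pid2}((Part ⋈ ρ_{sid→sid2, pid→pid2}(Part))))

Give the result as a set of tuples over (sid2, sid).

{(14, 34), (3, 14), (3, 32), (3, 34), (3, 8), (32, 14), (32, 34), (8, 14), (8, 34)}

ρ[sid→sid2, pid→pid2]: schema becomes (color, sid2, pid2); tuples unchanged.
Joining Part and ρ_{sid→sid2, pid→pid2}(Part) on color yields {(gold, 12, 31, 12, 31), (white, 14, 12, 14, 12), (white, 14, 12, 3, 2), (white, 14, 12, 32, 4), (white, 14, 12, 34, 28), (white, 14, 12, 8, 4), (white, 3, 2, 14, 12), (white, 3, 2, 3, 2), (white, 3, 2, 32, 4), (white, 3, 2, 34, 28), (white, 3, 2, 8, 4), (white, 32, 4, 14, 12), (white, 32, 4, 3, 2), (white, 32, 4, 32, 4), (white, 32, 4, 34, 28), (white, 32, 4, 8, 4), (white, 34, 28, 14, 12), (white, 34, 28, 3, 2), (white, 34, 28, 32, 4), (white, 34, 28, 34, 28), (white, 34, 28, 8, 4), (white, 8, 4, 14, 12), (white, 8, 4, 3, 2), (white, 8, 4, 32, 4), (white, 8, 4, 34, 28), (white, 8, 4, 8, 4)}.
Filtering on pid > pid2 leaves {(white, 14, 12, 3, 2), (white, 14, 12, 32, 4), (white, 14, 12, 8, 4), (white, 32, 4, 3, 2), (white, 34, 28, 14, 12), (white, 34, 28, 3, 2), (white, 34, 28, 32, 4), (white, 34, 28, 8, 4), (white, 8, 4, 3, 2)}.
Keep only column(s) sid2, sid: {(14, 34), (3, 14), (3, 32), (3, 34), (3, 8), (32, 14), (32, 34), (8, 14), (8, 34)}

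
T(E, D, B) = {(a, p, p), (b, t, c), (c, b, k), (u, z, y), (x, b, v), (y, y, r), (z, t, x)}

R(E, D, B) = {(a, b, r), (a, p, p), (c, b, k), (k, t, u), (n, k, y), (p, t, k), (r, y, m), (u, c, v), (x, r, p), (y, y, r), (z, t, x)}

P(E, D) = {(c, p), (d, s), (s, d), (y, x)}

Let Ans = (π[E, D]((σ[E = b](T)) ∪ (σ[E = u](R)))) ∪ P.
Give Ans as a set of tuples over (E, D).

{(b, t), (c, p), (d, s), (s, d), (u, c), (y, x)}

Filtering on E = b leaves {(b, t, c)}.
Filtering on E = u leaves {(u, c, v)}.
Union: {(b, t, c)} with {(u, c, v)} → {(b, t, c), (u, c, v)}
π[E, D]: project onto (E, D) → {(b, t), (u, c)}
Union: {(b, t), (u, c)} with {(c, p), (d, s), (s, d), (y, x)} → {(b, t), (c, p), (d, s), (s, d), (u, c), (y, x)}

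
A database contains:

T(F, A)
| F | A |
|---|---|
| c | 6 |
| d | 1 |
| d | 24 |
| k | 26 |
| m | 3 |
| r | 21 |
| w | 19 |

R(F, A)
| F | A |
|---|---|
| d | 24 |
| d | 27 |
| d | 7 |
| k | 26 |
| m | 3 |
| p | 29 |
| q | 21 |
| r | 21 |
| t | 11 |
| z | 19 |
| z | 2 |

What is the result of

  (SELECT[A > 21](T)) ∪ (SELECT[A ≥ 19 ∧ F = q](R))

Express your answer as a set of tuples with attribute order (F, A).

{(d, 24), (k, 26), (q, 21)}

Apply σ_{A > 21}; surviving tuples: {(d, 24), (k, 26)}
Apply σ_{A ≥ 19 ∧ F = q}; surviving tuples: {(q, 21)}
Taking the union: {(d, 24), (k, 26), (q, 21)}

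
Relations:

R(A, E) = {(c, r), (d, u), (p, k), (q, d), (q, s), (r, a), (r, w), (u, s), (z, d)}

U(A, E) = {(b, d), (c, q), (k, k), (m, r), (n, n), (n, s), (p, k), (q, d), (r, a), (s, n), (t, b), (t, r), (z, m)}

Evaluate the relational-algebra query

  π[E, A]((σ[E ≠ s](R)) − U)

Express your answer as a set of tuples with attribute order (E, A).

{(d, z), (r, c), (u, d), (w, r)}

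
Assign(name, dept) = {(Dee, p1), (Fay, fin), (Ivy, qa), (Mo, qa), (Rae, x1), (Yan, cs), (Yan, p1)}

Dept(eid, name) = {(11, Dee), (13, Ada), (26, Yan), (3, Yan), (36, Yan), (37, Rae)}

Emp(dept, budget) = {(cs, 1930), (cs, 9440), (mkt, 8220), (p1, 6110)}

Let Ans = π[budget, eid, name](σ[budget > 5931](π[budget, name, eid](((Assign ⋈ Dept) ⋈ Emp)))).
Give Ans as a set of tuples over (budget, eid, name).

{(6110, 11, Dee), (6110, 26, Yan), (6110, 3, Yan), (6110, 36, Yan), (9440, 26, Yan), (9440, 3, Yan), (9440, 36, Yan)}

Assign ⋈ Dept (natural join on name): {(Dee, p1, 11), (Rae, x1, 37), (Yan, cs, 26), (Yan, cs, 3), (Yan, cs, 36), (Yan, p1, 26), (Yan, p1, 3), (Yan, p1, 36)}
(Assign ⋈ Dept) ⋈ Emp (natural join on dept): {(Dee, p1, 11, 6110), (Yan, cs, 26, 1930), (Yan, cs, 26, 9440), (Yan, cs, 3, 1930), (Yan, cs, 3, 9440), (Yan, cs, 36, 1930), (Yan, cs, 36, 9440), (Yan, p1, 26, 6110), (Yan, p1, 3, 6110), (Yan, p1, 36, 6110)}
π_{budget, name, eid} gives {(1930, Yan, 26), (1930, Yan, 3), (1930, Yan, 36), (6110, Dee, 11), (6110, Yan, 26), (6110, Yan, 3), (6110, Yan, 36), (9440, Yan, 26), (9440, Yan, 3), (9440, Yan, 36)}.
Selection budget > 5931: {(6110, Dee, 11), (6110, Yan, 26), (6110, Yan, 3), (6110, Yan, 36), (9440, Yan, 26), (9440, Yan, 3), (9440, Yan, 36)}
π_{budget, eid, name} gives {(6110, 11, Dee), (6110, 26, Yan), (6110, 3, Yan), (6110, 36, Yan), (9440, 26, Yan), (9440, 3, Yan), (9440, 36, Yan)}.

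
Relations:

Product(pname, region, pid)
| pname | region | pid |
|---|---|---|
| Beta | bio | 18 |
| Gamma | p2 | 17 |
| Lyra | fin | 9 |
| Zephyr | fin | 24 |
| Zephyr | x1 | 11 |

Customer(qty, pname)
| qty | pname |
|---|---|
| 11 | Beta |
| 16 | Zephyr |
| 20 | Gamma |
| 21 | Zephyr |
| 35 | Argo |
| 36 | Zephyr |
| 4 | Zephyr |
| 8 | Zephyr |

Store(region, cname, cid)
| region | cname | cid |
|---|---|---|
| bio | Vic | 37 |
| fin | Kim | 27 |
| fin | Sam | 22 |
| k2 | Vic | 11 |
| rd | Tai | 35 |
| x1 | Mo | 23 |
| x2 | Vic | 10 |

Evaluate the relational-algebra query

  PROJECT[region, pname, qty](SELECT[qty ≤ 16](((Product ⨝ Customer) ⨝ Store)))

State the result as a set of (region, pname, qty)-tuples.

Joining Product and Customer on pname yields {(Beta, bio, 18, 11), (Gamma, p2, 17, 20), (Zephyr, fin, 24, 16), (Zephyr, fin, 24, 21), (Zephyr, fin, 24, 36), (Zephyr, fin, 24, 4), (Zephyr, fin, 24, 8), (Zephyr, x1, 11, 16), (Zephyr, x1, 11, 21), (Zephyr, x1, 11, 36), (Zephyr, x1, 11, 4), (Zephyr, x1, 11, 8)}.
Joining (Product ⨝ Customer) and Store on region yields {(Beta, bio, 18, 11, Vic, 37), (Zephyr, fin, 24, 16, Kim, 27), (Zephyr, fin, 24, 16, Sam, 22), (Zephyr, fin, 24, 21, Kim, 27), (Zephyr, fin, 24, 21, Sam, 22), (Zephyr, fin, 24, 36, Kim, 27), (Zephyr, fin, 24, 36, Sam, 22), (Zephyr, fin, 24, 4, Kim, 27), (Zephyr, fin, 24, 4, Sam, 22), (Zephyr, fin, 24, 8, Kim, 27), (Zephyr, fin, 24, 8, Sam, 22), (Zephyr, x1, 11, 16, Mo, 23), (Zephyr, x1, 11, 21, Mo, 23), (Zephyr, x1, 11, 36, Mo, 23), (Zephyr, x1, 11, 4, Mo, 23), (Zephyr, x1, 11, 8, Mo, 23)}.
Apply σ_{qty ≤ 16}; surviving tuples: {(Beta, bio, 18, 11, Vic, 37), (Zephyr, fin, 24, 16, Kim, 27), (Zephyr, fin, 24, 16, Sam, 22), (Zephyr, fin, 24, 4, Kim, 27), (Zephyr, fin, 24, 4, Sam, 22), (Zephyr, fin, 24, 8, Kim, 27), (Zephyr, fin, 24, 8, Sam, 22), (Zephyr, x1, 11, 16, Mo, 23), (Zephyr, x1, 11, 4, Mo, 23), (Zephyr, x1, 11, 8, Mo, 23)}
Keep only column(s) region, pname, qty (3 duplicate(s) eliminated): {(bio, Beta, 11), (fin, Zephyr, 16), (fin, Zephyr, 4), (fin, Zephyr, 8), (x1, Zephyr, 16), (x1, Zephyr, 4), (x1, Zephyr, 8)}

{(bio, Beta, 11), (fin, Zephyr, 16), (fin, Zephyr, 4), (fin, Zephyr, 8), (x1, Zephyr, 16), (x1, Zephyr, 4), (x1, Zephyr, 8)}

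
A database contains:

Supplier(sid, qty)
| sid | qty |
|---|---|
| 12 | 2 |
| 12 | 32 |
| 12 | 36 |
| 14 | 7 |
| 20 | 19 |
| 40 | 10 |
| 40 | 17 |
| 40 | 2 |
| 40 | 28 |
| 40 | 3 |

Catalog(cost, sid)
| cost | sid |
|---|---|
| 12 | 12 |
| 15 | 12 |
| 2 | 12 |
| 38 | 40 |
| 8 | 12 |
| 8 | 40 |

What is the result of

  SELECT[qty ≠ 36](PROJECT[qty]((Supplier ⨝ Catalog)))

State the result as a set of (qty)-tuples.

{10, 17, 2, 28, 3, 32}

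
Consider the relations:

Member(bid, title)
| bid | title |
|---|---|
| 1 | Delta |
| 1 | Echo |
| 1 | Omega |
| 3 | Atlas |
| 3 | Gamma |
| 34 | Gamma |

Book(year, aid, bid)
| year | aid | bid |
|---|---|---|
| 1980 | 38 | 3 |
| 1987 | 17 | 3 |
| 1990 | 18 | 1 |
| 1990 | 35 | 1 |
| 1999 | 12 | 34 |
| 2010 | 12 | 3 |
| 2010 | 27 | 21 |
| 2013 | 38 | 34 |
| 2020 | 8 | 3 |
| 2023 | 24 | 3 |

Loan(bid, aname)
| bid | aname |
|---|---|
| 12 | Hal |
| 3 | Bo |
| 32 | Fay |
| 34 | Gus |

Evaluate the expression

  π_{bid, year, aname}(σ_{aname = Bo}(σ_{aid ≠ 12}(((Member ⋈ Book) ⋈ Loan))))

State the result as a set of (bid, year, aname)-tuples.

Natural join on bid: {(1, Delta, 1990, 18), (1, Delta, 1990, 35), (1, Echo, 1990, 18), (1, Echo, 1990, 35), (1, Omega, 1990, 18), (1, Omega, 1990, 35), (3, Atlas, 1980, 38), (3, Atlas, 1987, 17), (3, Atlas, 2010, 12), (3, Atlas, 2020, 8), (3, Atlas, 2023, 24), (3, Gamma, 1980, 38), (3, Gamma, 1987, 17), (3, Gamma, 2010, 12), (3, Gamma, 2020, 8), (3, Gamma, 2023, 24), (34, Gamma, 1999, 12), (34, Gamma, 2013, 38)}
Natural join on bid: {(3, Atlas, 1980, 38, Bo), (3, Atlas, 1987, 17, Bo), (3, Atlas, 2010, 12, Bo), (3, Atlas, 2020, 8, Bo), (3, Atlas, 2023, 24, Bo), (3, Gamma, 1980, 38, Bo), (3, Gamma, 1987, 17, Bo), (3, Gamma, 2010, 12, Bo), (3, Gamma, 2020, 8, Bo), (3, Gamma, 2023, 24, Bo), (34, Gamma, 1999, 12, Gus), (34, Gamma, 2013, 38, Gus)}
σ[aid ≠ 12]: keep tuples satisfying aid ≠ 12 → {(3, Atlas, 1980, 38, Bo), (3, Atlas, 1987, 17, Bo), (3, Atlas, 2020, 8, Bo), (3, Atlas, 2023, 24, Bo), (3, Gamma, 1980, 38, Bo), (3, Gamma, 1987, 17, Bo), (3, Gamma, 2020, 8, Bo), (3, Gamma, 2023, 24, Bo), (34, Gamma, 2013, 38, Gus)}
σ[aname = Bo]: keep tuples satisfying aname = Bo → {(3, Atlas, 1980, 38, Bo), (3, Atlas, 1987, 17, Bo), (3, Atlas, 2020, 8, Bo), (3, Atlas, 2023, 24, Bo), (3, Gamma, 1980, 38, Bo), (3, Gamma, 1987, 17, Bo), (3, Gamma, 2020, 8, Bo), (3, Gamma, 2023, 24, Bo)}
Projecting to bid, year, aname (4 duplicate(s) eliminated): {(3, 1980, Bo), (3, 1987, Bo), (3, 2020, Bo), (3, 2023, Bo)}

{(3, 1980, Bo), (3, 1987, Bo), (3, 2020, Bo), (3, 2023, Bo)}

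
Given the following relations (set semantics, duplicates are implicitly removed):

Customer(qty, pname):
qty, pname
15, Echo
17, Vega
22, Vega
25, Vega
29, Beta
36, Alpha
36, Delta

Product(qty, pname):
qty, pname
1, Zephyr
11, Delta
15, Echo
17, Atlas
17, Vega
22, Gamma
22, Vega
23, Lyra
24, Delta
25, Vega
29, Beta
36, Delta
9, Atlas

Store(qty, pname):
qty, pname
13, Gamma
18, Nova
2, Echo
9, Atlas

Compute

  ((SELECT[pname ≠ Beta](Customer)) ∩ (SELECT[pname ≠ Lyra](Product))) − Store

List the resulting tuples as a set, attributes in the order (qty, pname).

{(15, Echo), (17, Vega), (22, Vega), (25, Vega), (36, Delta)}

Apply σ_{pname ≠ Beta}; surviving tuples: {(15, Echo), (17, Vega), (22, Vega), (25, Vega), (36, Alpha), (36, Delta)}
Apply σ_{pname ≠ Lyra}; surviving tuples: {(1, Zephyr), (11, Delta), (15, Echo), (17, Atlas), (17, Vega), (22, Gamma), (22, Vega), (24, Delta), (25, Vega), (29, Beta), (36, Delta), (9, Atlas)}
Taking the intersection: {(15, Echo), (17, Vega), (22, Vega), (25, Vega), (36, Delta)}
Taking the difference: {(15, Echo), (17, Vega), (22, Vega), (25, Vega), (36, Delta)}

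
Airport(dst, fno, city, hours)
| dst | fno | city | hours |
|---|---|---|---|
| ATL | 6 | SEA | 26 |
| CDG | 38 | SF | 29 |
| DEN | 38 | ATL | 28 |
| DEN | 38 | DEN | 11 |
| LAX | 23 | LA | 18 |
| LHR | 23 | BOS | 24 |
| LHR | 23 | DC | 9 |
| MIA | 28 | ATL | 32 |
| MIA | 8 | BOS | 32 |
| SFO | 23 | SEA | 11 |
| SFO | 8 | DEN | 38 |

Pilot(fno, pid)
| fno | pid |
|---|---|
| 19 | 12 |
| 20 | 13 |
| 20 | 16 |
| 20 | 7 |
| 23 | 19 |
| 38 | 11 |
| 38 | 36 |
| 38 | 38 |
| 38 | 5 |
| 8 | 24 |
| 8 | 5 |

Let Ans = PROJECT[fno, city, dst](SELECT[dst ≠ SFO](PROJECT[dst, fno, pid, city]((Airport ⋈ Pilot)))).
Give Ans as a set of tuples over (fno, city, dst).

Airport ⋈ Pilot (natural join on fno): {(CDG, 38, SF, 29, 11), (CDG, 38, SF, 29, 36), (CDG, 38, SF, 29, 38), (CDG, 38, SF, 29, 5), (DEN, 38, ATL, 28, 11), (DEN, 38, ATL, 28, 36), (DEN, 38, ATL, 28, 38), (DEN, 38, ATL, 28, 5), (DEN, 38, DEN, 11, 11), (DEN, 38, DEN, 11, 36), (DEN, 38, DEN, 11, 38), (DEN, 38, DEN, 11, 5), (LAX, 23, LA, 18, 19), (LHR, 23, BOS, 24, 19), (LHR, 23, DC, 9, 19), (MIA, 8, BOS, 32, 24), (MIA, 8, BOS, 32, 5), (SFO, 23, SEA, 11, 19), (SFO, 8, DEN, 38, 24), (SFO, 8, DEN, 38, 5)}
π[dst, fno, pid, city]: project onto (dst, fno, pid, city) → {(CDG, 38, 11, SF), (CDG, 38, 36, SF), (CDG, 38, 38, SF), (CDG, 38, 5, SF), (DEN, 38, 11, ATL), (DEN, 38, 11, DEN), (DEN, 38, 36, ATL), (DEN, 38, 36, DEN), (DEN, 38, 38, ATL), (DEN, 38, 38, DEN), (DEN, 38, 5, ATL), (DEN, 38, 5, DEN), (LAX, 23, 19, LA), (LHR, 23, 19, BOS), (LHR, 23, 19, DC), (MIA, 8, 24, BOS), (MIA, 8, 5, BOS), (SFO, 23, 19, SEA), (SFO, 8, 24, DEN), (SFO, 8, 5, DEN)}
σ[dst ≠ SFO]: keep tuples satisfying dst ≠ SFO → {(CDG, 38, 11, SF), (CDG, 38, 36, SF), (CDG, 38, 38, SF), (CDG, 38, 5, SF), (DEN, 38, 11, ATL), (DEN, 38, 11, DEN), (DEN, 38, 36, ATL), (DEN, 38, 36, DEN), (DEN, 38, 38, ATL), (DEN, 38, 38, DEN), (DEN, 38, 5, ATL), (DEN, 38, 5, DEN), (LAX, 23, 19, LA), (LHR, 23, 19, BOS), (LHR, 23, 19, DC), (MIA, 8, 24, BOS), (MIA, 8, 5, BOS)}
π[fno, city, dst]: project onto (fno, city, dst) (10 duplicate(s) eliminated) → {(23, BOS, LHR), (23, DC, LHR), (23, LA, LAX), (38, ATL, DEN), (38, DEN, DEN), (38, SF, CDG), (8, BOS, MIA)}

{(23, BOS, LHR), (23, DC, LHR), (23, LA, LAX), (38, ATL, DEN), (38, DEN, DEN), (38, SF, CDG), (8, BOS, MIA)}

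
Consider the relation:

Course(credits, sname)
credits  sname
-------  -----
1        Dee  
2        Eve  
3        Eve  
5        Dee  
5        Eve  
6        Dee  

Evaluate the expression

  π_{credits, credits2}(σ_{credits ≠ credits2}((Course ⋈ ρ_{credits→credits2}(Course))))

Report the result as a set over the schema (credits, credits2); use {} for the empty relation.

{(1, 5), (1, 6), (2, 3), (2, 5), (3, 2), (3, 5), (5, 1), (5, 2), (5, 3), (5, 6), (6, 1), (6, 5)}

ρ[credits→credits2]: schema becomes (credits2, sname); tuples unchanged.
Natural join on sname: {(1, Dee, 1), (1, Dee, 5), (1, Dee, 6), (2, Eve, 2), (2, Eve, 3), (2, Eve, 5), (3, Eve, 2), (3, Eve, 3), (3, Eve, 5), (5, Dee, 1), (5, Dee, 5), (5, Dee, 6), (5, Eve, 2), (5, Eve, 3), (5, Eve, 5), (6, Dee, 1), (6, Dee, 5), (6, Dee, 6)}
Selection credits ≠ credits2: {(1, Dee, 5), (1, Dee, 6), (2, Eve, 3), (2, Eve, 5), (3, Eve, 2), (3, Eve, 5), (5, Dee, 1), (5, Dee, 6), (5, Eve, 2), (5, Eve, 3), (6, Dee, 1), (6, Dee, 5)}
Keep only column(s) credits, credits2: {(1, 5), (1, 6), (2, 3), (2, 5), (3, 2), (3, 5), (5, 1), (5, 2), (5, 3), (5, 6), (6, 1), (6, 5)}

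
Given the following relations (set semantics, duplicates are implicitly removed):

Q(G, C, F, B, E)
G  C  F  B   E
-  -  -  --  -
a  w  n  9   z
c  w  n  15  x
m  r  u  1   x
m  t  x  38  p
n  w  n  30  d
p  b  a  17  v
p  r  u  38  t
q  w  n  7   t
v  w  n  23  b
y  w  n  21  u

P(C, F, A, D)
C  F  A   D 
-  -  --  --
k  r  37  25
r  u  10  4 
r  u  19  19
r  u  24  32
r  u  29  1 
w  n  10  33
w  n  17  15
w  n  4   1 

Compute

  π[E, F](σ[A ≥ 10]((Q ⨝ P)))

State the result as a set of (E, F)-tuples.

Q ⋈ P (natural join on C, F): {(a, w, n, 9, z, 10, 33), (a, w, n, 9, z, 17, 15), (a, w, n, 9, z, 4, 1), (c, w, n, 15, x, 10, 33), (c, w, n, 15, x, 17, 15), (c, w, n, 15, x, 4, 1), (m, r, u, 1, x, 10, 4), (m, r, u, 1, x, 19, 19), (m, r, u, 1, x, 24, 32), (m, r, u, 1, x, 29, 1), (n, w, n, 30, d, 10, 33), (n, w, n, 30, d, 17, 15), (n, w, n, 30, d, 4, 1), (p, r, u, 38, t, 10, 4), (p, r, u, 38, t, 19, 19), (p, r, u, 38, t, 24, 32), (p, r, u, 38, t, 29, 1), (q, w, n, 7, t, 10, 33), (q, w, n, 7, t, 17, 15), (q, w, n, 7, t, 4, 1), (v, w, n, 23, b, 10, 33), (v, w, n, 23, b, 17, 15), (v, w, n, 23, b, 4, 1), (y, w, n, 21, u, 10, 33), (y, w, n, 21, u, 17, 15), (y, w, n, 21, u, 4, 1)}
Filtering on A ≥ 10 leaves {(a, w, n, 9, z, 10, 33), (a, w, n, 9, z, 17, 15), (c, w, n, 15, x, 10, 33), (c, w, n, 15, x, 17, 15), (m, r, u, 1, x, 10, 4), (m, r, u, 1, x, 19, 19), (m, r, u, 1, x, 24, 32), (m, r, u, 1, x, 29, 1), (n, w, n, 30, d, 10, 33), (n, w, n, 30, d, 17, 15), (p, r, u, 38, t, 10, 4), (p, r, u, 38, t, 19, 19), (p, r, u, 38, t, 24, 32), (p, r, u, 38, t, 29, 1), (q, w, n, 7, t, 10, 33), (q, w, n, 7, t, 17, 15), (v, w, n, 23, b, 10, 33), (v, w, n, 23, b, 17, 15), (y, w, n, 21, u, 10, 33), (y, w, n, 21, u, 17, 15)}.
Keep only column(s) E, F (12 duplicate(s) eliminated): {(b, n), (d, n), (t, n), (t, u), (u, n), (x, n), (x, u), (z, n)}

{(b, n), (d, n), (t, n), (t, u), (u, n), (x, n), (x, u), (z, n)}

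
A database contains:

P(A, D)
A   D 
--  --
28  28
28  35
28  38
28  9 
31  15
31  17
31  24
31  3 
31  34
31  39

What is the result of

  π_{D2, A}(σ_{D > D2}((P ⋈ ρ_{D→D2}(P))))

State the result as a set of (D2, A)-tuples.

{(15, 31), (17, 31), (24, 31), (28, 28), (3, 31), (34, 31), (35, 28), (9, 28)}

ρ[D→D2]: schema becomes (A, D2); tuples unchanged.
P ⋈ ρ_{D→D2}(P) (natural join on A): {(28, 28, 28), (28, 28, 35), (28, 28, 38), (28, 28, 9), (28, 35, 28), (28, 35, 35), (28, 35, 38), (28, 35, 9), (28, 38, 28), (28, 38, 35), (28, 38, 38), (28, 38, 9), (28, 9, 28), (28, 9, 35), (28, 9, 38), (28, 9, 9), (31, 15, 15), (31, 15, 17), (31, 15, 24), (31, 15, 3), (31, 15, 34), (31, 15, 39), (31, 17, 15), (31, 17, 17), (31, 17, 24), (31, 17, 3), (31, 17, 34), (31, 17, 39), (31, 24, 15), (31, 24, 17), (31, 24, 24), (31, 24, 3), (31, 24, 34), (31, 24, 39), (31, 3, 15), (31, 3, 17), (31, 3, 24), (31, 3, 3), (31, 3, 34), (31, 3, 39), (31, 34, 15), (31, 34, 17), (31, 34, 24), (31, 34, 3), (31, 34, 34), (31, 34, 39), (31, 39, 15), (31, 39, 17), (31, 39, 24), (31, 39, 3), (31, 39, 34), (31, 39, 39)}
σ[D > D2]: keep tuples satisfying D > D2 → {(28, 28, 9), (28, 35, 28), (28, 35, 9), (28, 38, 28), (28, 38, 35), (28, 38, 9), (31, 15, 3), (31, 17, 15), (31, 17, 3), (31, 24, 15), (31, 24, 17), (31, 24, 3), (31, 34, 15), (31, 34, 17), (31, 34, 24), (31, 34, 3), (31, 39, 15), (31, 39, 17), (31, 39, 24), (31, 39, 3), (31, 39, 34)}
π[D2, A]: project onto (D2, A) (13 duplicate(s) eliminated) → {(15, 31), (17, 31), (24, 31), (28, 28), (3, 31), (34, 31), (35, 28), (9, 28)}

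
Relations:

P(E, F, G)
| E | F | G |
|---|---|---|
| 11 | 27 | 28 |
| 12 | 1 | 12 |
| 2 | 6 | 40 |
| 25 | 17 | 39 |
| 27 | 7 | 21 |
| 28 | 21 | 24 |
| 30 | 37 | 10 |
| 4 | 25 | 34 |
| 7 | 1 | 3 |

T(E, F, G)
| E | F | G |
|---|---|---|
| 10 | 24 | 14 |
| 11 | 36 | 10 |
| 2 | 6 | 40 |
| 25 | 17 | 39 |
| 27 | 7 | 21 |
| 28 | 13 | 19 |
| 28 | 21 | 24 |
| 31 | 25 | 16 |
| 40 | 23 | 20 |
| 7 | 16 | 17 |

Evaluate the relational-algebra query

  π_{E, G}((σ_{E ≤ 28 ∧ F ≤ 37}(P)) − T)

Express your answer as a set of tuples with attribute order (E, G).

Filtering on E ≤ 28 ∧ F ≤ 37 leaves {(11, 27, 28), (12, 1, 12), (2, 6, 40), (25, 17, 39), (27, 7, 21), (28, 21, 24), (4, 25, 34), (7, 1, 3)}.
Taking the difference: {(11, 27, 28), (12, 1, 12), (4, 25, 34), (7, 1, 3)}
Keep only column(s) E, G: {(11, 28), (12, 12), (4, 34), (7, 3)}

{(11, 28), (12, 12), (4, 34), (7, 3)}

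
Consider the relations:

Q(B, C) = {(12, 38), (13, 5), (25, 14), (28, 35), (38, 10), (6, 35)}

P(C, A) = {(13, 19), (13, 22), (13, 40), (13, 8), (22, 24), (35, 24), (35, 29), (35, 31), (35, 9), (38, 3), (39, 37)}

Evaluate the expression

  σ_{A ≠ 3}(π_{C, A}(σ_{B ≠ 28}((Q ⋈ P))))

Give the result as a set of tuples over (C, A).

{(35, 24), (35, 29), (35, 31), (35, 9)}

Q ⋈ P (natural join on C): {(12, 38, 3), (28, 35, 24), (28, 35, 29), (28, 35, 31), (28, 35, 9), (6, 35, 24), (6, 35, 29), (6, 35, 31), (6, 35, 9)}
Selection B ≠ 28: {(12, 38, 3), (6, 35, 24), (6, 35, 29), (6, 35, 31), (6, 35, 9)}
π[C, A]: project onto (C, A) → {(35, 24), (35, 29), (35, 31), (35, 9), (38, 3)}
Selection A ≠ 3: {(35, 24), (35, 29), (35, 31), (35, 9)}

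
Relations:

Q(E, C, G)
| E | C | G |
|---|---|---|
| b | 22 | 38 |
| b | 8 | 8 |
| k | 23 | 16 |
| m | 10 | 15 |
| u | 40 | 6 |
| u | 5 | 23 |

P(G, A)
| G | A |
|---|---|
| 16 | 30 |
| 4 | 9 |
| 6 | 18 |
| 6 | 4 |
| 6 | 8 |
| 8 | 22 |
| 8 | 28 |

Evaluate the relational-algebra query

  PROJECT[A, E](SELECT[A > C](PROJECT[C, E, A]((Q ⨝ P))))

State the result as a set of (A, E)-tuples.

Q ⋈ P (natural join on G): {(b, 8, 8, 22), (b, 8, 8, 28), (k, 23, 16, 30), (u, 40, 6, 18), (u, 40, 6, 4), (u, 40, 6, 8)}
π_{C, E, A} gives {(23, k, 30), (40, u, 18), (40, u, 4), (40, u, 8), (8, b, 22), (8, b, 28)}.
Selection A > C: {(23, k, 30), (8, b, 22), (8, b, 28)}
π_{A, E} gives {(22, b), (28, b), (30, k)}.

{(22, b), (28, b), (30, k)}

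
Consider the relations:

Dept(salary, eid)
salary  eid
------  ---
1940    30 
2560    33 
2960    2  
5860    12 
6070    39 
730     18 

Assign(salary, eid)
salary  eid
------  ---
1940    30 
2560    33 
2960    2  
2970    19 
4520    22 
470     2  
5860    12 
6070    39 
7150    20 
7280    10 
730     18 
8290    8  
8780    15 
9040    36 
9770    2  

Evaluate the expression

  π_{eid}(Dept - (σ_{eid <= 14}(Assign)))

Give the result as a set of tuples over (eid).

{18, 30, 33, 39}

Selection eid <= 14: {(2960, 2), (470, 2), (5860, 12), (7280, 10), (8290, 8), (9770, 2)}
Taking the difference: {(1940, 30), (2560, 33), (6070, 39), (730, 18)}
π_{eid} gives {18, 30, 33, 39}.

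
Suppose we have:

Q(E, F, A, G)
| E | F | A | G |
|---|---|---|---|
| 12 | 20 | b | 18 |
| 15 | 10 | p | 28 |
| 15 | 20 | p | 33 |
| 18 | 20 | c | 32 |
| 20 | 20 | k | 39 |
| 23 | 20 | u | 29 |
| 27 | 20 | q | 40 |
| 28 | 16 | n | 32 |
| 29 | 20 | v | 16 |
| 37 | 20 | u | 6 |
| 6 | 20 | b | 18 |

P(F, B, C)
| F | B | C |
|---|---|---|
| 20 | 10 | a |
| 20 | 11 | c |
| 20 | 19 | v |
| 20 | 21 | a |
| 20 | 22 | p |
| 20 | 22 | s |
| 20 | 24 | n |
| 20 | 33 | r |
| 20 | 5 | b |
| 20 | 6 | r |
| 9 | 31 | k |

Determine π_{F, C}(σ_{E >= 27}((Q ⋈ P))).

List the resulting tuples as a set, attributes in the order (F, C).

{(20, a), (20, b), (20, c), (20, n), (20, p), (20, r), (20, s), (20, v)}

Natural join on F: {(12, 20, b, 18, 10, a), (12, 20, b, 18, 11, c), (12, 20, b, 18, 19, v), (12, 20, b, 18, 21, a), (12, 20, b, 18, 22, p), (12, 20, b, 18, 22, s), (12, 20, b, 18, 24, n), (12, 20, b, 18, 33, r), (12, 20, b, 18, 5, b), (12, 20, b, 18, 6, r), (15, 20, p, 33, 10, a), (15, 20, p, 33, 11, c), (15, 20, p, 33, 19, v), (15, 20, p, 33, 21, a), (15, 20, p, 33, 22, p), (15, 20, p, 33, 22, s), (15, 20, p, 33, 24, n), (15, 20, p, 33, 33, r), (15, 20, p, 33, 5, b), (15, 20, p, 33, 6, r), (18, 20, c, 32, 10, a), (18, 20, c, 32, 11, c), (18, 20, c, 32, 19, v), (18, 20, c, 32, 21, a), (18, 20, c, 32, 22, p), (18, 20, c, 32, 22, s), (18, 20, c, 32, 24, n), (18, 20, c, 32, 33, r), (18, 20, c, 32, 5, b), (18, 20, c, 32, 6, r), (20, 20, k, 39, 10, a), (20, 20, k, 39, 11, c), (20, 20, k, 39, 19, v), (20, 20, k, 39, 21, a), (20, 20, k, 39, 22, p), (20, 20, k, 39, 22, s), (20, 20, k, 39, 24, n), (20, 20, k, 39, 33, r), (20, 20, k, 39, 5, b), (20, 20, k, 39, 6, r), (23, 20, u, 29, 10, a), (23, 20, u, 29, 11, c), (23, 20, u, 29, 19, v), (23, 20, u, 29, 21, a), (23, 20, u, 29, 22, p), (23, 20, u, 29, 22, s), (23, 20, u, 29, 24, n), (23, 20, u, 29, 33, r), (23, 20, u, 29, 5, b), (23, 20, u, 29, 6, r), (27, 20, q, 40, 10, a), (27, 20, q, 40, 11, c), (27, 20, q, 40, 19, v), (27, 20, q, 40, 21, a), (27, 20, q, 40, 22, p), (27, 20, q, 40, 22, s), (27, 20, q, 40, 24, n), (27, 20, q, 40, 33, r), (27, 20, q, 40, 5, b), (27, 20, q, 40, 6, r), (29, 20, v, 16, 10, a), (29, 20, v, 16, 11, c), (29, 20, v, 16, 19, v), (29, 20, v, 16, 21, a), (29, 20, v, 16, 22, p), (29, 20, v, 16, 22, s), (29, 20, v, 16, 24, n), (29, 20, v, 16, 33, r), (29, 20, v, 16, 5, b), (29, 20, v, 16, 6, r), (37, 20, u, 6, 10, a), (37, 20, u, 6, 11, c), (37, 20, u, 6, 19, v), (37, 20, u, 6, 21, a), (37, 20, u, 6, 22, p), (37, 20, u, 6, 22, s), (37, 20, u, 6, 24, n), (37, 20, u, 6, 33, r), (37, 20, u, 6, 5, b), (37, 20, u, 6, 6, r), (6, 20, b, 18, 10, a), (6, 20, b, 18, 11, c), (6, 20, b, 18, 19, v), (6, 20, b, 18, 21, a), (6, 20, b, 18, 22, p), (6, 20, b, 18, 22, s), (6, 20, b, 18, 24, n), (6, 20, b, 18, 33, r), (6, 20, b, 18, 5, b), (6, 20, b, 18, 6, r)}
Selection E >= 27: {(27, 20, q, 40, 10, a), (27, 20, q, 40, 11, c), (27, 20, q, 40, 19, v), (27, 20, q, 40, 21, a), (27, 20, q, 40, 22, p), (27, 20, q, 40, 22, s), (27, 20, q, 40, 24, n), (27, 20, q, 40, 33, r), (27, 20, q, 40, 5, b), (27, 20, q, 40, 6, r), (29, 20, v, 16, 10, a), (29, 20, v, 16, 11, c), (29, 20, v, 16, 19, v), (29, 20, v, 16, 21, a), (29, 20, v, 16, 22, p), (29, 20, v, 16, 22, s), (29, 20, v, 16, 24, n), (29, 20, v, 16, 33, r), (29, 20, v, 16, 5, b), (29, 20, v, 16, 6, r), (37, 20, u, 6, 10, a), (37, 20, u, 6, 11, c), (37, 20, u, 6, 19, v), (37, 20, u, 6, 21, a), (37, 20, u, 6, 22, p), (37, 20, u, 6, 22, s), (37, 20, u, 6, 24, n), (37, 20, u, 6, 33, r), (37, 20, u, 6, 5, b), (37, 20, u, 6, 6, r)}
Projecting to F, C (22 duplicate(s) eliminated): {(20, a), (20, b), (20, c), (20, n), (20, p), (20, r), (20, s), (20, v)}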